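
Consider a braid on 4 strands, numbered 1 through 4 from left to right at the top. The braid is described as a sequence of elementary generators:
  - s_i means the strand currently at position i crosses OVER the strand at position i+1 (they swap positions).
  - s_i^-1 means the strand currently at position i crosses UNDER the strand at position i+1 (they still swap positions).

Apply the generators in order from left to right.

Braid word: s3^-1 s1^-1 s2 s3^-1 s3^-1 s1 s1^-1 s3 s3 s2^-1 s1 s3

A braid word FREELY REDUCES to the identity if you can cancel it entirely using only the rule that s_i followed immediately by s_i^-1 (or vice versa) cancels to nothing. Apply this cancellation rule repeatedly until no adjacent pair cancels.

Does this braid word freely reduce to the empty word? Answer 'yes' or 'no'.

Answer: yes

Derivation:
Gen 1 (s3^-1): push. Stack: [s3^-1]
Gen 2 (s1^-1): push. Stack: [s3^-1 s1^-1]
Gen 3 (s2): push. Stack: [s3^-1 s1^-1 s2]
Gen 4 (s3^-1): push. Stack: [s3^-1 s1^-1 s2 s3^-1]
Gen 5 (s3^-1): push. Stack: [s3^-1 s1^-1 s2 s3^-1 s3^-1]
Gen 6 (s1): push. Stack: [s3^-1 s1^-1 s2 s3^-1 s3^-1 s1]
Gen 7 (s1^-1): cancels prior s1. Stack: [s3^-1 s1^-1 s2 s3^-1 s3^-1]
Gen 8 (s3): cancels prior s3^-1. Stack: [s3^-1 s1^-1 s2 s3^-1]
Gen 9 (s3): cancels prior s3^-1. Stack: [s3^-1 s1^-1 s2]
Gen 10 (s2^-1): cancels prior s2. Stack: [s3^-1 s1^-1]
Gen 11 (s1): cancels prior s1^-1. Stack: [s3^-1]
Gen 12 (s3): cancels prior s3^-1. Stack: []
Reduced word: (empty)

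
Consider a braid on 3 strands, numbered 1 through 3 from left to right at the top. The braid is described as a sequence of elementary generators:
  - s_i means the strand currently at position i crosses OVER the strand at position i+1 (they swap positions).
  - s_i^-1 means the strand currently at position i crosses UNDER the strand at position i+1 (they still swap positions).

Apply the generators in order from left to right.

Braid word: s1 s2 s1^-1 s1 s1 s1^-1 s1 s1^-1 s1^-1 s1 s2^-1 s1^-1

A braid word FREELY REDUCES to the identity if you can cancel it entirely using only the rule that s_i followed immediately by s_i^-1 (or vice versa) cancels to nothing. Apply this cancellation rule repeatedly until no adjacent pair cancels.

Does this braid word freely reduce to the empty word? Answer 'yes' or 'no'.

Answer: yes

Derivation:
Gen 1 (s1): push. Stack: [s1]
Gen 2 (s2): push. Stack: [s1 s2]
Gen 3 (s1^-1): push. Stack: [s1 s2 s1^-1]
Gen 4 (s1): cancels prior s1^-1. Stack: [s1 s2]
Gen 5 (s1): push. Stack: [s1 s2 s1]
Gen 6 (s1^-1): cancels prior s1. Stack: [s1 s2]
Gen 7 (s1): push. Stack: [s1 s2 s1]
Gen 8 (s1^-1): cancels prior s1. Stack: [s1 s2]
Gen 9 (s1^-1): push. Stack: [s1 s2 s1^-1]
Gen 10 (s1): cancels prior s1^-1. Stack: [s1 s2]
Gen 11 (s2^-1): cancels prior s2. Stack: [s1]
Gen 12 (s1^-1): cancels prior s1. Stack: []
Reduced word: (empty)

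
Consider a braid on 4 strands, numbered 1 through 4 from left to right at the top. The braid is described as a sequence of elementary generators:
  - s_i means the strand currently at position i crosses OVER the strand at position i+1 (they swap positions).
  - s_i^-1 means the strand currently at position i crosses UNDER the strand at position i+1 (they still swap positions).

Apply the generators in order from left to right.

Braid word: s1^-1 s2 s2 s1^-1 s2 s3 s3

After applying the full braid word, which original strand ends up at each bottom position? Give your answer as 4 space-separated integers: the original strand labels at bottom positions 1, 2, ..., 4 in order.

Gen 1 (s1^-1): strand 1 crosses under strand 2. Perm now: [2 1 3 4]
Gen 2 (s2): strand 1 crosses over strand 3. Perm now: [2 3 1 4]
Gen 3 (s2): strand 3 crosses over strand 1. Perm now: [2 1 3 4]
Gen 4 (s1^-1): strand 2 crosses under strand 1. Perm now: [1 2 3 4]
Gen 5 (s2): strand 2 crosses over strand 3. Perm now: [1 3 2 4]
Gen 6 (s3): strand 2 crosses over strand 4. Perm now: [1 3 4 2]
Gen 7 (s3): strand 4 crosses over strand 2. Perm now: [1 3 2 4]

Answer: 1 3 2 4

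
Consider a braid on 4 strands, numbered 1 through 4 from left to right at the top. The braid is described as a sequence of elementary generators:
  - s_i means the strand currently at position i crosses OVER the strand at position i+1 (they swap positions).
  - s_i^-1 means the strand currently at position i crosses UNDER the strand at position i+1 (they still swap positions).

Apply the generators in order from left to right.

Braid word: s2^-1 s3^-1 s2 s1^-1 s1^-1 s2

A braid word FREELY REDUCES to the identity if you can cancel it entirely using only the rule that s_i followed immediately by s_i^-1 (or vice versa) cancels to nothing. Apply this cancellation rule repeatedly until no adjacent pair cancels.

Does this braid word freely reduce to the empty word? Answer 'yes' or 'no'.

Answer: no

Derivation:
Gen 1 (s2^-1): push. Stack: [s2^-1]
Gen 2 (s3^-1): push. Stack: [s2^-1 s3^-1]
Gen 3 (s2): push. Stack: [s2^-1 s3^-1 s2]
Gen 4 (s1^-1): push. Stack: [s2^-1 s3^-1 s2 s1^-1]
Gen 5 (s1^-1): push. Stack: [s2^-1 s3^-1 s2 s1^-1 s1^-1]
Gen 6 (s2): push. Stack: [s2^-1 s3^-1 s2 s1^-1 s1^-1 s2]
Reduced word: s2^-1 s3^-1 s2 s1^-1 s1^-1 s2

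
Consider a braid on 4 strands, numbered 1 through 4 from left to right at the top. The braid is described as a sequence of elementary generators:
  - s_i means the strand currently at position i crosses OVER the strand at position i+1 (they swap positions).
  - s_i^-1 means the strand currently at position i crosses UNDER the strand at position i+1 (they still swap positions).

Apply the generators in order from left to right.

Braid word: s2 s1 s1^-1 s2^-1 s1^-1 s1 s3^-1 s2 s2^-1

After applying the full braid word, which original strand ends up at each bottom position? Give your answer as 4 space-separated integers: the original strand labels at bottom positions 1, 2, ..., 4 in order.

Answer: 1 2 4 3

Derivation:
Gen 1 (s2): strand 2 crosses over strand 3. Perm now: [1 3 2 4]
Gen 2 (s1): strand 1 crosses over strand 3. Perm now: [3 1 2 4]
Gen 3 (s1^-1): strand 3 crosses under strand 1. Perm now: [1 3 2 4]
Gen 4 (s2^-1): strand 3 crosses under strand 2. Perm now: [1 2 3 4]
Gen 5 (s1^-1): strand 1 crosses under strand 2. Perm now: [2 1 3 4]
Gen 6 (s1): strand 2 crosses over strand 1. Perm now: [1 2 3 4]
Gen 7 (s3^-1): strand 3 crosses under strand 4. Perm now: [1 2 4 3]
Gen 8 (s2): strand 2 crosses over strand 4. Perm now: [1 4 2 3]
Gen 9 (s2^-1): strand 4 crosses under strand 2. Perm now: [1 2 4 3]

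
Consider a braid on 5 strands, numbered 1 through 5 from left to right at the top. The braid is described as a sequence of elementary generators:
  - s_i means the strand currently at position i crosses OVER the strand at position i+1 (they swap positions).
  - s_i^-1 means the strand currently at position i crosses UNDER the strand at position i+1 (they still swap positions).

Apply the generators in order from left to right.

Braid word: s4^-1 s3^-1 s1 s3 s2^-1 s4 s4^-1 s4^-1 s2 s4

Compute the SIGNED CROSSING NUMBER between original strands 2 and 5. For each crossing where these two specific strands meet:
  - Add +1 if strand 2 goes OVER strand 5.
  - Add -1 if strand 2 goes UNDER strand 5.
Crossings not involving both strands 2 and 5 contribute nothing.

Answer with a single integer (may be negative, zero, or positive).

Gen 1: crossing 4x5. Both 2&5? no. Sum: 0
Gen 2: crossing 3x5. Both 2&5? no. Sum: 0
Gen 3: crossing 1x2. Both 2&5? no. Sum: 0
Gen 4: crossing 5x3. Both 2&5? no. Sum: 0
Gen 5: crossing 1x3. Both 2&5? no. Sum: 0
Gen 6: crossing 5x4. Both 2&5? no. Sum: 0
Gen 7: crossing 4x5. Both 2&5? no. Sum: 0
Gen 8: crossing 5x4. Both 2&5? no. Sum: 0
Gen 9: crossing 3x1. Both 2&5? no. Sum: 0
Gen 10: crossing 4x5. Both 2&5? no. Sum: 0

Answer: 0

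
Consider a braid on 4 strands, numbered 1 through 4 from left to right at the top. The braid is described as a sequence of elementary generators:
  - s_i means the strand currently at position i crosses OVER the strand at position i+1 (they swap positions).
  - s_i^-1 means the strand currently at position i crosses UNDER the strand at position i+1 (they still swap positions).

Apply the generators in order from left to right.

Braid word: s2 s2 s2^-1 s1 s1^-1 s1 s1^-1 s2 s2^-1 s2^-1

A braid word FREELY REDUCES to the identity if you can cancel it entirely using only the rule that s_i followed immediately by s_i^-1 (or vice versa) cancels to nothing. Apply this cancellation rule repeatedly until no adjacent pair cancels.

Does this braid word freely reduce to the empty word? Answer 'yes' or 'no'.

Answer: yes

Derivation:
Gen 1 (s2): push. Stack: [s2]
Gen 2 (s2): push. Stack: [s2 s2]
Gen 3 (s2^-1): cancels prior s2. Stack: [s2]
Gen 4 (s1): push. Stack: [s2 s1]
Gen 5 (s1^-1): cancels prior s1. Stack: [s2]
Gen 6 (s1): push. Stack: [s2 s1]
Gen 7 (s1^-1): cancels prior s1. Stack: [s2]
Gen 8 (s2): push. Stack: [s2 s2]
Gen 9 (s2^-1): cancels prior s2. Stack: [s2]
Gen 10 (s2^-1): cancels prior s2. Stack: []
Reduced word: (empty)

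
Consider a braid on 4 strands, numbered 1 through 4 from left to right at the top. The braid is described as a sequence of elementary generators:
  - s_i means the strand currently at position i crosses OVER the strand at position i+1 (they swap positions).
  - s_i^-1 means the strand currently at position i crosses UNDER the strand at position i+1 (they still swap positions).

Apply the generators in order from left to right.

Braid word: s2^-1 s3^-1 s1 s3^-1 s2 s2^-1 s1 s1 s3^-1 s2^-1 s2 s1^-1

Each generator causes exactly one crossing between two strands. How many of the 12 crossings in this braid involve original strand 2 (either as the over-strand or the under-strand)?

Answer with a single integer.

Gen 1: crossing 2x3. Involves strand 2? yes. Count so far: 1
Gen 2: crossing 2x4. Involves strand 2? yes. Count so far: 2
Gen 3: crossing 1x3. Involves strand 2? no. Count so far: 2
Gen 4: crossing 4x2. Involves strand 2? yes. Count so far: 3
Gen 5: crossing 1x2. Involves strand 2? yes. Count so far: 4
Gen 6: crossing 2x1. Involves strand 2? yes. Count so far: 5
Gen 7: crossing 3x1. Involves strand 2? no. Count so far: 5
Gen 8: crossing 1x3. Involves strand 2? no. Count so far: 5
Gen 9: crossing 2x4. Involves strand 2? yes. Count so far: 6
Gen 10: crossing 1x4. Involves strand 2? no. Count so far: 6
Gen 11: crossing 4x1. Involves strand 2? no. Count so far: 6
Gen 12: crossing 3x1. Involves strand 2? no. Count so far: 6

Answer: 6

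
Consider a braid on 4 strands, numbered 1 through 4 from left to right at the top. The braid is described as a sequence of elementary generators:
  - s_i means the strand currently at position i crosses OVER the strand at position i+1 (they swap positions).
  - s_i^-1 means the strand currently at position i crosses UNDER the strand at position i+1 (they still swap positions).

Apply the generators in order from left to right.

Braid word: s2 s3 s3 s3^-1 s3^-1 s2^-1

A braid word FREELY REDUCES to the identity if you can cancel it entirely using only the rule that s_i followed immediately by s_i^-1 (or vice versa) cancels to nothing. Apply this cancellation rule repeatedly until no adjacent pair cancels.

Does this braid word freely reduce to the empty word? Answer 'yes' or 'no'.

Gen 1 (s2): push. Stack: [s2]
Gen 2 (s3): push. Stack: [s2 s3]
Gen 3 (s3): push. Stack: [s2 s3 s3]
Gen 4 (s3^-1): cancels prior s3. Stack: [s2 s3]
Gen 5 (s3^-1): cancels prior s3. Stack: [s2]
Gen 6 (s2^-1): cancels prior s2. Stack: []
Reduced word: (empty)

Answer: yes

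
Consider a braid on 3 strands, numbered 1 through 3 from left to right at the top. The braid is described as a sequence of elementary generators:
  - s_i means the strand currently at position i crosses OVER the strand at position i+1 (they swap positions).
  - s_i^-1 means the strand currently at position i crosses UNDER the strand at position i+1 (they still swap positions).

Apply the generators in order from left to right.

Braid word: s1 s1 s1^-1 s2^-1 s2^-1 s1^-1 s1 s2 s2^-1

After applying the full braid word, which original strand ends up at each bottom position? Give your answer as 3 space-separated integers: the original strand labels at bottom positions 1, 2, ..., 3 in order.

Answer: 2 1 3

Derivation:
Gen 1 (s1): strand 1 crosses over strand 2. Perm now: [2 1 3]
Gen 2 (s1): strand 2 crosses over strand 1. Perm now: [1 2 3]
Gen 3 (s1^-1): strand 1 crosses under strand 2. Perm now: [2 1 3]
Gen 4 (s2^-1): strand 1 crosses under strand 3. Perm now: [2 3 1]
Gen 5 (s2^-1): strand 3 crosses under strand 1. Perm now: [2 1 3]
Gen 6 (s1^-1): strand 2 crosses under strand 1. Perm now: [1 2 3]
Gen 7 (s1): strand 1 crosses over strand 2. Perm now: [2 1 3]
Gen 8 (s2): strand 1 crosses over strand 3. Perm now: [2 3 1]
Gen 9 (s2^-1): strand 3 crosses under strand 1. Perm now: [2 1 3]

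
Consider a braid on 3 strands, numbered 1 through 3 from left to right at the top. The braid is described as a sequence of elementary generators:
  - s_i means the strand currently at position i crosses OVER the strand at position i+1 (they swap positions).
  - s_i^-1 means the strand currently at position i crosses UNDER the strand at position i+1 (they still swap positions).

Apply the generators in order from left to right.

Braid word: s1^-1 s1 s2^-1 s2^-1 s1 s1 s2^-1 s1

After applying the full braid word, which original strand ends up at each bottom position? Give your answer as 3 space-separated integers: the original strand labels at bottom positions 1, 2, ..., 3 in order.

Gen 1 (s1^-1): strand 1 crosses under strand 2. Perm now: [2 1 3]
Gen 2 (s1): strand 2 crosses over strand 1. Perm now: [1 2 3]
Gen 3 (s2^-1): strand 2 crosses under strand 3. Perm now: [1 3 2]
Gen 4 (s2^-1): strand 3 crosses under strand 2. Perm now: [1 2 3]
Gen 5 (s1): strand 1 crosses over strand 2. Perm now: [2 1 3]
Gen 6 (s1): strand 2 crosses over strand 1. Perm now: [1 2 3]
Gen 7 (s2^-1): strand 2 crosses under strand 3. Perm now: [1 3 2]
Gen 8 (s1): strand 1 crosses over strand 3. Perm now: [3 1 2]

Answer: 3 1 2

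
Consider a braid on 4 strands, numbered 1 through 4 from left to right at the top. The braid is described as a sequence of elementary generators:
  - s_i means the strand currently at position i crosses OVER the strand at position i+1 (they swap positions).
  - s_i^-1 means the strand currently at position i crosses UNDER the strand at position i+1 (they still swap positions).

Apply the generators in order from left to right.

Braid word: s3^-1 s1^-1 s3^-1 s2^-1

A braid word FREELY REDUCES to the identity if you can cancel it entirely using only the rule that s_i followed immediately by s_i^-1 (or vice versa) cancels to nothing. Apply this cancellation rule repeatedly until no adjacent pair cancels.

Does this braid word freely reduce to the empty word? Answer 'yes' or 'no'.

Gen 1 (s3^-1): push. Stack: [s3^-1]
Gen 2 (s1^-1): push. Stack: [s3^-1 s1^-1]
Gen 3 (s3^-1): push. Stack: [s3^-1 s1^-1 s3^-1]
Gen 4 (s2^-1): push. Stack: [s3^-1 s1^-1 s3^-1 s2^-1]
Reduced word: s3^-1 s1^-1 s3^-1 s2^-1

Answer: no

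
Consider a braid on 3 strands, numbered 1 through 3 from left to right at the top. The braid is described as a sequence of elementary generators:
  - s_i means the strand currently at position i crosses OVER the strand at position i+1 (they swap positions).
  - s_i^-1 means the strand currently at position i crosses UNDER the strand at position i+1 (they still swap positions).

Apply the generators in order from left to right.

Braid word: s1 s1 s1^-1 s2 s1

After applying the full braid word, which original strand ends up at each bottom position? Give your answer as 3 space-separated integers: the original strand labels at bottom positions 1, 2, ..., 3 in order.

Answer: 3 2 1

Derivation:
Gen 1 (s1): strand 1 crosses over strand 2. Perm now: [2 1 3]
Gen 2 (s1): strand 2 crosses over strand 1. Perm now: [1 2 3]
Gen 3 (s1^-1): strand 1 crosses under strand 2. Perm now: [2 1 3]
Gen 4 (s2): strand 1 crosses over strand 3. Perm now: [2 3 1]
Gen 5 (s1): strand 2 crosses over strand 3. Perm now: [3 2 1]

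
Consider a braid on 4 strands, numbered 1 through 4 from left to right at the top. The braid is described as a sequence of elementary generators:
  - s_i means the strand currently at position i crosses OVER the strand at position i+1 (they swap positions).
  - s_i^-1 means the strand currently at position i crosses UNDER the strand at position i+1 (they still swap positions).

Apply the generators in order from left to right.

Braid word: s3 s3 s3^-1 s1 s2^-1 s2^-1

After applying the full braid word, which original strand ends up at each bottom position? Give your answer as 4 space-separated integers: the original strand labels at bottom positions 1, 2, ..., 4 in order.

Answer: 2 1 4 3

Derivation:
Gen 1 (s3): strand 3 crosses over strand 4. Perm now: [1 2 4 3]
Gen 2 (s3): strand 4 crosses over strand 3. Perm now: [1 2 3 4]
Gen 3 (s3^-1): strand 3 crosses under strand 4. Perm now: [1 2 4 3]
Gen 4 (s1): strand 1 crosses over strand 2. Perm now: [2 1 4 3]
Gen 5 (s2^-1): strand 1 crosses under strand 4. Perm now: [2 4 1 3]
Gen 6 (s2^-1): strand 4 crosses under strand 1. Perm now: [2 1 4 3]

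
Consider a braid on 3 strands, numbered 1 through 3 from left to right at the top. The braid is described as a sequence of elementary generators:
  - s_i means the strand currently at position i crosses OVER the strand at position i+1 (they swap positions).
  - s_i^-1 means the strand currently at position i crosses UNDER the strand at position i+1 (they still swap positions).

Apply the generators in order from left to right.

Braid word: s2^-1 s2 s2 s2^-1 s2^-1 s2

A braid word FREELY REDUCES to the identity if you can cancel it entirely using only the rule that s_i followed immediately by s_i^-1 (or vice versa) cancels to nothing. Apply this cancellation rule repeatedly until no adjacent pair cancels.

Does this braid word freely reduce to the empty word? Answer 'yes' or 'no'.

Gen 1 (s2^-1): push. Stack: [s2^-1]
Gen 2 (s2): cancels prior s2^-1. Stack: []
Gen 3 (s2): push. Stack: [s2]
Gen 4 (s2^-1): cancels prior s2. Stack: []
Gen 5 (s2^-1): push. Stack: [s2^-1]
Gen 6 (s2): cancels prior s2^-1. Stack: []
Reduced word: (empty)

Answer: yes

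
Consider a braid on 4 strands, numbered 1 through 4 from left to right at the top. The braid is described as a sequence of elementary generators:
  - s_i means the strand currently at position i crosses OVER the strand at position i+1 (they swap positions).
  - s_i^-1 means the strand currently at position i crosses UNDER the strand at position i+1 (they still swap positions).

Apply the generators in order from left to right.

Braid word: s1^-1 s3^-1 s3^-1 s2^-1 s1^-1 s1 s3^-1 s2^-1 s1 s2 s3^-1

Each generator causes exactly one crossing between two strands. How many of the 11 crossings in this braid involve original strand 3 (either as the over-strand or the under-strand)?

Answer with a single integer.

Gen 1: crossing 1x2. Involves strand 3? no. Count so far: 0
Gen 2: crossing 3x4. Involves strand 3? yes. Count so far: 1
Gen 3: crossing 4x3. Involves strand 3? yes. Count so far: 2
Gen 4: crossing 1x3. Involves strand 3? yes. Count so far: 3
Gen 5: crossing 2x3. Involves strand 3? yes. Count so far: 4
Gen 6: crossing 3x2. Involves strand 3? yes. Count so far: 5
Gen 7: crossing 1x4. Involves strand 3? no. Count so far: 5
Gen 8: crossing 3x4. Involves strand 3? yes. Count so far: 6
Gen 9: crossing 2x4. Involves strand 3? no. Count so far: 6
Gen 10: crossing 2x3. Involves strand 3? yes. Count so far: 7
Gen 11: crossing 2x1. Involves strand 3? no. Count so far: 7

Answer: 7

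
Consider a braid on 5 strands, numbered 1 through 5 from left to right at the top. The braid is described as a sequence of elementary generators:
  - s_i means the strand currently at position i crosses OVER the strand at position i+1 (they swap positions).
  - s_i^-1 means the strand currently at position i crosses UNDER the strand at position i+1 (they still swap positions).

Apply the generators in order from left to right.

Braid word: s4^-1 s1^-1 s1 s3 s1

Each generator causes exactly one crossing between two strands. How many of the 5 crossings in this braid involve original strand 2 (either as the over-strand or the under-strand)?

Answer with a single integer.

Answer: 3

Derivation:
Gen 1: crossing 4x5. Involves strand 2? no. Count so far: 0
Gen 2: crossing 1x2. Involves strand 2? yes. Count so far: 1
Gen 3: crossing 2x1. Involves strand 2? yes. Count so far: 2
Gen 4: crossing 3x5. Involves strand 2? no. Count so far: 2
Gen 5: crossing 1x2. Involves strand 2? yes. Count so far: 3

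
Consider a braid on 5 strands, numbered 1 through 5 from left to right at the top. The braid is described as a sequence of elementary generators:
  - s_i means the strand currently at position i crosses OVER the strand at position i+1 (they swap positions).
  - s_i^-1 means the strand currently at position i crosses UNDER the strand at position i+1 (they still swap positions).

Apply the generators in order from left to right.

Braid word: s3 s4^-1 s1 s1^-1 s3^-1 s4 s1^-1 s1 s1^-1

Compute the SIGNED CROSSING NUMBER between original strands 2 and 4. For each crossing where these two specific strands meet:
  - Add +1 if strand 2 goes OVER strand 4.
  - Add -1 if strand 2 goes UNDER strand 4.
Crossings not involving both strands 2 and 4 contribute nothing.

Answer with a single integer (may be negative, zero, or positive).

Gen 1: crossing 3x4. Both 2&4? no. Sum: 0
Gen 2: crossing 3x5. Both 2&4? no. Sum: 0
Gen 3: crossing 1x2. Both 2&4? no. Sum: 0
Gen 4: crossing 2x1. Both 2&4? no. Sum: 0
Gen 5: crossing 4x5. Both 2&4? no. Sum: 0
Gen 6: crossing 4x3. Both 2&4? no. Sum: 0
Gen 7: crossing 1x2. Both 2&4? no. Sum: 0
Gen 8: crossing 2x1. Both 2&4? no. Sum: 0
Gen 9: crossing 1x2. Both 2&4? no. Sum: 0

Answer: 0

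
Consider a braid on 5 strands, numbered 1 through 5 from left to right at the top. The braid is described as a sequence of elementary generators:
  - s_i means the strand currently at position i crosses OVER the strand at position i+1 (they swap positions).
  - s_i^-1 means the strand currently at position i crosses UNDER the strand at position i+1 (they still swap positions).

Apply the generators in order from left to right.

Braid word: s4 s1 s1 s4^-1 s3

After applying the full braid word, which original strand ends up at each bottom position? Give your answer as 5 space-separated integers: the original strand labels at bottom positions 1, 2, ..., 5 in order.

Answer: 1 2 4 3 5

Derivation:
Gen 1 (s4): strand 4 crosses over strand 5. Perm now: [1 2 3 5 4]
Gen 2 (s1): strand 1 crosses over strand 2. Perm now: [2 1 3 5 4]
Gen 3 (s1): strand 2 crosses over strand 1. Perm now: [1 2 3 5 4]
Gen 4 (s4^-1): strand 5 crosses under strand 4. Perm now: [1 2 3 4 5]
Gen 5 (s3): strand 3 crosses over strand 4. Perm now: [1 2 4 3 5]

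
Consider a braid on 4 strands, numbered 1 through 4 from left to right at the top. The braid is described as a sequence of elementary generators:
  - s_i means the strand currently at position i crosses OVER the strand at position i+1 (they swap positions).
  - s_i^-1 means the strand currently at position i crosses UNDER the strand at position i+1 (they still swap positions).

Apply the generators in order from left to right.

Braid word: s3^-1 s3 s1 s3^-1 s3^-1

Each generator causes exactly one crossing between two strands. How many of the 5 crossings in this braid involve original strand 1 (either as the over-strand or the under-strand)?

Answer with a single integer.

Gen 1: crossing 3x4. Involves strand 1? no. Count so far: 0
Gen 2: crossing 4x3. Involves strand 1? no. Count so far: 0
Gen 3: crossing 1x2. Involves strand 1? yes. Count so far: 1
Gen 4: crossing 3x4. Involves strand 1? no. Count so far: 1
Gen 5: crossing 4x3. Involves strand 1? no. Count so far: 1

Answer: 1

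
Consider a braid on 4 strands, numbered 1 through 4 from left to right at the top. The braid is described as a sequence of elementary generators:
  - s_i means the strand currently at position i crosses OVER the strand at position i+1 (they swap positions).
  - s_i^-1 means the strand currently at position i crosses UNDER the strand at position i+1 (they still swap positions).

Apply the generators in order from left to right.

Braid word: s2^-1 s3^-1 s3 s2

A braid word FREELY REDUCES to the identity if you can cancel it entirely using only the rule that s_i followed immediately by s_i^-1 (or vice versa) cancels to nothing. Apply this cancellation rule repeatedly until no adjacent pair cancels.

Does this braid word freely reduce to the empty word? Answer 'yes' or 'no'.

Gen 1 (s2^-1): push. Stack: [s2^-1]
Gen 2 (s3^-1): push. Stack: [s2^-1 s3^-1]
Gen 3 (s3): cancels prior s3^-1. Stack: [s2^-1]
Gen 4 (s2): cancels prior s2^-1. Stack: []
Reduced word: (empty)

Answer: yes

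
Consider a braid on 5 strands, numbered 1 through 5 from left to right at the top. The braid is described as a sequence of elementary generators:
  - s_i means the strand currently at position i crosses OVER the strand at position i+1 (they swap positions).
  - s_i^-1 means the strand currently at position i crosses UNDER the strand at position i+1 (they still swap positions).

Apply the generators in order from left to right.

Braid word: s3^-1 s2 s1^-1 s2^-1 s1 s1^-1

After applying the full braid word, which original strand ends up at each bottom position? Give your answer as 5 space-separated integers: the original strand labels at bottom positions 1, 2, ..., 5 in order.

Answer: 4 2 1 3 5

Derivation:
Gen 1 (s3^-1): strand 3 crosses under strand 4. Perm now: [1 2 4 3 5]
Gen 2 (s2): strand 2 crosses over strand 4. Perm now: [1 4 2 3 5]
Gen 3 (s1^-1): strand 1 crosses under strand 4. Perm now: [4 1 2 3 5]
Gen 4 (s2^-1): strand 1 crosses under strand 2. Perm now: [4 2 1 3 5]
Gen 5 (s1): strand 4 crosses over strand 2. Perm now: [2 4 1 3 5]
Gen 6 (s1^-1): strand 2 crosses under strand 4. Perm now: [4 2 1 3 5]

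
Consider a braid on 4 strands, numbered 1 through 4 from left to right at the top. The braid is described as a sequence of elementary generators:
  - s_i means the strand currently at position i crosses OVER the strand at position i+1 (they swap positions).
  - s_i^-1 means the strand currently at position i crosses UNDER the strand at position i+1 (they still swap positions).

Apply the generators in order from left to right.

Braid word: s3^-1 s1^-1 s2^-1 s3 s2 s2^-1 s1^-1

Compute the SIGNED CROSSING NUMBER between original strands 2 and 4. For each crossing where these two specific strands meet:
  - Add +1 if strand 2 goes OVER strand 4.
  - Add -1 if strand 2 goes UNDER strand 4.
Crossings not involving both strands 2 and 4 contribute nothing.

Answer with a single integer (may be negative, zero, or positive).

Answer: -1

Derivation:
Gen 1: crossing 3x4. Both 2&4? no. Sum: 0
Gen 2: crossing 1x2. Both 2&4? no. Sum: 0
Gen 3: crossing 1x4. Both 2&4? no. Sum: 0
Gen 4: crossing 1x3. Both 2&4? no. Sum: 0
Gen 5: crossing 4x3. Both 2&4? no. Sum: 0
Gen 6: crossing 3x4. Both 2&4? no. Sum: 0
Gen 7: 2 under 4. Both 2&4? yes. Contrib: -1. Sum: -1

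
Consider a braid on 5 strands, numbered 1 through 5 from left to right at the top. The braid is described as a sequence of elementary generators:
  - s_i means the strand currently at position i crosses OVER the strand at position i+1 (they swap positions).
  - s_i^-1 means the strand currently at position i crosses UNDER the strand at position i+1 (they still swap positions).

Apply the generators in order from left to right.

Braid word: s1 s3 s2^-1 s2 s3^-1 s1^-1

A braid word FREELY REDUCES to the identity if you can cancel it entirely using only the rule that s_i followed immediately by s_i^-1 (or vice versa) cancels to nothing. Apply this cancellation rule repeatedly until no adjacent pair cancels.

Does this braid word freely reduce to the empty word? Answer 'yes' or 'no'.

Gen 1 (s1): push. Stack: [s1]
Gen 2 (s3): push. Stack: [s1 s3]
Gen 3 (s2^-1): push. Stack: [s1 s3 s2^-1]
Gen 4 (s2): cancels prior s2^-1. Stack: [s1 s3]
Gen 5 (s3^-1): cancels prior s3. Stack: [s1]
Gen 6 (s1^-1): cancels prior s1. Stack: []
Reduced word: (empty)

Answer: yes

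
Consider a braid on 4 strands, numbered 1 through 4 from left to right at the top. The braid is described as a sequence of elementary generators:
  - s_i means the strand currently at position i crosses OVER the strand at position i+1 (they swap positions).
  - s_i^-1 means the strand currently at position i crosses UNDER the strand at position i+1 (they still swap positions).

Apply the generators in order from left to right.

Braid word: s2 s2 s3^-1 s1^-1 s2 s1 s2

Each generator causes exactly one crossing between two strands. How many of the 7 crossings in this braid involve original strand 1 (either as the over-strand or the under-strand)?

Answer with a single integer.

Answer: 3

Derivation:
Gen 1: crossing 2x3. Involves strand 1? no. Count so far: 0
Gen 2: crossing 3x2. Involves strand 1? no. Count so far: 0
Gen 3: crossing 3x4. Involves strand 1? no. Count so far: 0
Gen 4: crossing 1x2. Involves strand 1? yes. Count so far: 1
Gen 5: crossing 1x4. Involves strand 1? yes. Count so far: 2
Gen 6: crossing 2x4. Involves strand 1? no. Count so far: 2
Gen 7: crossing 2x1. Involves strand 1? yes. Count so far: 3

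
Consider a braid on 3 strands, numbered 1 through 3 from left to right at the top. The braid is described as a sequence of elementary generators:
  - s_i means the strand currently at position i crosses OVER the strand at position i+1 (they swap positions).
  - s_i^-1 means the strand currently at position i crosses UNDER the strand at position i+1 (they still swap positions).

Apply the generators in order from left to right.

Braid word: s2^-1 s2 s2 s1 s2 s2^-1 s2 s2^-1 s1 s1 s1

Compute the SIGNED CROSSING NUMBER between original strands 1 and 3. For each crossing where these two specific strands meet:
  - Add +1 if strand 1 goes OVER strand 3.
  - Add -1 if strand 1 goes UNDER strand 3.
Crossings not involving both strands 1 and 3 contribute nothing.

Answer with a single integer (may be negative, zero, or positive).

Gen 1: crossing 2x3. Both 1&3? no. Sum: 0
Gen 2: crossing 3x2. Both 1&3? no. Sum: 0
Gen 3: crossing 2x3. Both 1&3? no. Sum: 0
Gen 4: 1 over 3. Both 1&3? yes. Contrib: +1. Sum: 1
Gen 5: crossing 1x2. Both 1&3? no. Sum: 1
Gen 6: crossing 2x1. Both 1&3? no. Sum: 1
Gen 7: crossing 1x2. Both 1&3? no. Sum: 1
Gen 8: crossing 2x1. Both 1&3? no. Sum: 1
Gen 9: 3 over 1. Both 1&3? yes. Contrib: -1. Sum: 0
Gen 10: 1 over 3. Both 1&3? yes. Contrib: +1. Sum: 1
Gen 11: 3 over 1. Both 1&3? yes. Contrib: -1. Sum: 0

Answer: 0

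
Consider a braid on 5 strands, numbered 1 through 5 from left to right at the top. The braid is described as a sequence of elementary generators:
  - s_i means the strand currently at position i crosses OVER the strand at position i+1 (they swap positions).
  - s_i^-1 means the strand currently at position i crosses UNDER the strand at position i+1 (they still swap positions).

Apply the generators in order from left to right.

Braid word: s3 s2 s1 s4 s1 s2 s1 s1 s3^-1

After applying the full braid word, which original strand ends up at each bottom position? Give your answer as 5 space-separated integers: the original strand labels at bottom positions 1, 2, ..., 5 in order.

Answer: 1 2 5 4 3

Derivation:
Gen 1 (s3): strand 3 crosses over strand 4. Perm now: [1 2 4 3 5]
Gen 2 (s2): strand 2 crosses over strand 4. Perm now: [1 4 2 3 5]
Gen 3 (s1): strand 1 crosses over strand 4. Perm now: [4 1 2 3 5]
Gen 4 (s4): strand 3 crosses over strand 5. Perm now: [4 1 2 5 3]
Gen 5 (s1): strand 4 crosses over strand 1. Perm now: [1 4 2 5 3]
Gen 6 (s2): strand 4 crosses over strand 2. Perm now: [1 2 4 5 3]
Gen 7 (s1): strand 1 crosses over strand 2. Perm now: [2 1 4 5 3]
Gen 8 (s1): strand 2 crosses over strand 1. Perm now: [1 2 4 5 3]
Gen 9 (s3^-1): strand 4 crosses under strand 5. Perm now: [1 2 5 4 3]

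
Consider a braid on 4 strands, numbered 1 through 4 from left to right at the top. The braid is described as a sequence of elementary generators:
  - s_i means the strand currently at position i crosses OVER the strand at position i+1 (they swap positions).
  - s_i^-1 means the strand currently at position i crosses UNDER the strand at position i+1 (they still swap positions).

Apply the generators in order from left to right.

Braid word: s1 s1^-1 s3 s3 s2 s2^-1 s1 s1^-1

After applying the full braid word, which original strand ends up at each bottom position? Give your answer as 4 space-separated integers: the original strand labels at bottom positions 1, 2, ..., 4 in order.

Gen 1 (s1): strand 1 crosses over strand 2. Perm now: [2 1 3 4]
Gen 2 (s1^-1): strand 2 crosses under strand 1. Perm now: [1 2 3 4]
Gen 3 (s3): strand 3 crosses over strand 4. Perm now: [1 2 4 3]
Gen 4 (s3): strand 4 crosses over strand 3. Perm now: [1 2 3 4]
Gen 5 (s2): strand 2 crosses over strand 3. Perm now: [1 3 2 4]
Gen 6 (s2^-1): strand 3 crosses under strand 2. Perm now: [1 2 3 4]
Gen 7 (s1): strand 1 crosses over strand 2. Perm now: [2 1 3 4]
Gen 8 (s1^-1): strand 2 crosses under strand 1. Perm now: [1 2 3 4]

Answer: 1 2 3 4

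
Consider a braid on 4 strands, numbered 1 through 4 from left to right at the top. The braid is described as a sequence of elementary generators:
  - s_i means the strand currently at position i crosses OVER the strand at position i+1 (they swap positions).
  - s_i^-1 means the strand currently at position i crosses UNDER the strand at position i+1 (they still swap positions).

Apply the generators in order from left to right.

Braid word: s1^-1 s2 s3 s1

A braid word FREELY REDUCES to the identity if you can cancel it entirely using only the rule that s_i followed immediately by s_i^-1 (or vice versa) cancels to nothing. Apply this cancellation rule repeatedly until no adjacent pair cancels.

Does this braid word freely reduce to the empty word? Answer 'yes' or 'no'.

Gen 1 (s1^-1): push. Stack: [s1^-1]
Gen 2 (s2): push. Stack: [s1^-1 s2]
Gen 3 (s3): push. Stack: [s1^-1 s2 s3]
Gen 4 (s1): push. Stack: [s1^-1 s2 s3 s1]
Reduced word: s1^-1 s2 s3 s1

Answer: no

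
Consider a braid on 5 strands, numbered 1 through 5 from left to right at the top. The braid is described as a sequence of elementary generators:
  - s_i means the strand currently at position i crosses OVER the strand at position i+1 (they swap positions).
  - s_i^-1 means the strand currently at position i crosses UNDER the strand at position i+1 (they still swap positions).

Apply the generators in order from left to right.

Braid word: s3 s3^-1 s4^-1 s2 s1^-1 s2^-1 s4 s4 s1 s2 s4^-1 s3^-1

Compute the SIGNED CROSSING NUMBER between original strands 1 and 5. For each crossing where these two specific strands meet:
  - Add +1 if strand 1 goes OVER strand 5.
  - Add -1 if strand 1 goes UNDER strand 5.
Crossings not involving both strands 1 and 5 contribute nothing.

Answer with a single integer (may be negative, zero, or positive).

Gen 1: crossing 3x4. Both 1&5? no. Sum: 0
Gen 2: crossing 4x3. Both 1&5? no. Sum: 0
Gen 3: crossing 4x5. Both 1&5? no. Sum: 0
Gen 4: crossing 2x3. Both 1&5? no. Sum: 0
Gen 5: crossing 1x3. Both 1&5? no. Sum: 0
Gen 6: crossing 1x2. Both 1&5? no. Sum: 0
Gen 7: crossing 5x4. Both 1&5? no. Sum: 0
Gen 8: crossing 4x5. Both 1&5? no. Sum: 0
Gen 9: crossing 3x2. Both 1&5? no. Sum: 0
Gen 10: crossing 3x1. Both 1&5? no. Sum: 0
Gen 11: crossing 5x4. Both 1&5? no. Sum: 0
Gen 12: crossing 3x4. Both 1&5? no. Sum: 0

Answer: 0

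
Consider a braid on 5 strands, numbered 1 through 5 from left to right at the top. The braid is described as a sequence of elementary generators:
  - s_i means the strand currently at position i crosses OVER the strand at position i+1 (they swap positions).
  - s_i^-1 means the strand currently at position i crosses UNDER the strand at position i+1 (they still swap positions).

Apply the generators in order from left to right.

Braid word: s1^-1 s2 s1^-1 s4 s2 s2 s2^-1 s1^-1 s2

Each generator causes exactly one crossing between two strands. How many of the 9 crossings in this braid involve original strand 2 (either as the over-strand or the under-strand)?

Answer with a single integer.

Gen 1: crossing 1x2. Involves strand 2? yes. Count so far: 1
Gen 2: crossing 1x3. Involves strand 2? no. Count so far: 1
Gen 3: crossing 2x3. Involves strand 2? yes. Count so far: 2
Gen 4: crossing 4x5. Involves strand 2? no. Count so far: 2
Gen 5: crossing 2x1. Involves strand 2? yes. Count so far: 3
Gen 6: crossing 1x2. Involves strand 2? yes. Count so far: 4
Gen 7: crossing 2x1. Involves strand 2? yes. Count so far: 5
Gen 8: crossing 3x1. Involves strand 2? no. Count so far: 5
Gen 9: crossing 3x2. Involves strand 2? yes. Count so far: 6

Answer: 6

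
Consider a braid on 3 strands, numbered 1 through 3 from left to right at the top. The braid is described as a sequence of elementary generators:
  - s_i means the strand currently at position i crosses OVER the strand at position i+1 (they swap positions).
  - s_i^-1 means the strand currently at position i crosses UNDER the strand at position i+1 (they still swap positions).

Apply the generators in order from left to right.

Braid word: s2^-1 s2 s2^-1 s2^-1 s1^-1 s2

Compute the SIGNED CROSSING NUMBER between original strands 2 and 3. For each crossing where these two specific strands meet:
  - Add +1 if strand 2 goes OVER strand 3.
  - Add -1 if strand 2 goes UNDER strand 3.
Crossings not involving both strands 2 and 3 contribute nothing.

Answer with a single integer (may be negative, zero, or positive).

Gen 1: 2 under 3. Both 2&3? yes. Contrib: -1. Sum: -1
Gen 2: 3 over 2. Both 2&3? yes. Contrib: -1. Sum: -2
Gen 3: 2 under 3. Both 2&3? yes. Contrib: -1. Sum: -3
Gen 4: 3 under 2. Both 2&3? yes. Contrib: +1. Sum: -2
Gen 5: crossing 1x2. Both 2&3? no. Sum: -2
Gen 6: crossing 1x3. Both 2&3? no. Sum: -2

Answer: -2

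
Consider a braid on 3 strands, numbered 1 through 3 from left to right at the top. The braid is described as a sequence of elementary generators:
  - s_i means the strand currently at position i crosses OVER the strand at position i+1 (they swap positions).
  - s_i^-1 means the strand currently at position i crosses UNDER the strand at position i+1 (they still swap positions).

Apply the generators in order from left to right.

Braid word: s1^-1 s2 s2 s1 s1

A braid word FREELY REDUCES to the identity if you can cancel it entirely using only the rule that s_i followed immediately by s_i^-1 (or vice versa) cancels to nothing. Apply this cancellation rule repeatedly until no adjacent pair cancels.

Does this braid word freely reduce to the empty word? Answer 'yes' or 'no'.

Answer: no

Derivation:
Gen 1 (s1^-1): push. Stack: [s1^-1]
Gen 2 (s2): push. Stack: [s1^-1 s2]
Gen 3 (s2): push. Stack: [s1^-1 s2 s2]
Gen 4 (s1): push. Stack: [s1^-1 s2 s2 s1]
Gen 5 (s1): push. Stack: [s1^-1 s2 s2 s1 s1]
Reduced word: s1^-1 s2 s2 s1 s1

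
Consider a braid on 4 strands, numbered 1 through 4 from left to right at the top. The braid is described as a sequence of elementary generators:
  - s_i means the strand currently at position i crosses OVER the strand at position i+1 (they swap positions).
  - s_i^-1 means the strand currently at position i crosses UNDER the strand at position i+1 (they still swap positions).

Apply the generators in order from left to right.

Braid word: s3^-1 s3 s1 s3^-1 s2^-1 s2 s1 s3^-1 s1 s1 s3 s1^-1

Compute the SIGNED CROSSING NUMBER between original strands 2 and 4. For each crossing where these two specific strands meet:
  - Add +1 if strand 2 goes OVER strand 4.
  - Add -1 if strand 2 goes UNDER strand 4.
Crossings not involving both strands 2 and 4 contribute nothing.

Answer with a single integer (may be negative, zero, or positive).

Answer: 0

Derivation:
Gen 1: crossing 3x4. Both 2&4? no. Sum: 0
Gen 2: crossing 4x3. Both 2&4? no. Sum: 0
Gen 3: crossing 1x2. Both 2&4? no. Sum: 0
Gen 4: crossing 3x4. Both 2&4? no. Sum: 0
Gen 5: crossing 1x4. Both 2&4? no. Sum: 0
Gen 6: crossing 4x1. Both 2&4? no. Sum: 0
Gen 7: crossing 2x1. Both 2&4? no. Sum: 0
Gen 8: crossing 4x3. Both 2&4? no. Sum: 0
Gen 9: crossing 1x2. Both 2&4? no. Sum: 0
Gen 10: crossing 2x1. Both 2&4? no. Sum: 0
Gen 11: crossing 3x4. Both 2&4? no. Sum: 0
Gen 12: crossing 1x2. Both 2&4? no. Sum: 0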